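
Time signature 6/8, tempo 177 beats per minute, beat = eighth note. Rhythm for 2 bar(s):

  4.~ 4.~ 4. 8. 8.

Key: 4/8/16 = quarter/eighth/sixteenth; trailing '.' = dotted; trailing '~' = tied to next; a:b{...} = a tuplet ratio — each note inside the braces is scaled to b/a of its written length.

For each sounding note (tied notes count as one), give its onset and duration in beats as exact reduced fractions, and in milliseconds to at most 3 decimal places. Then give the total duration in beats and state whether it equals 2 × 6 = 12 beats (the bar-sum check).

1) 0.0ms=0b +3050.847ms=9b
2) 3050.847ms=9b +508.475ms=3/2b
3) 3559.322ms=21/2b +508.475ms=3/2b
Σ=12b of 12 (177bpm 6/8) — PASS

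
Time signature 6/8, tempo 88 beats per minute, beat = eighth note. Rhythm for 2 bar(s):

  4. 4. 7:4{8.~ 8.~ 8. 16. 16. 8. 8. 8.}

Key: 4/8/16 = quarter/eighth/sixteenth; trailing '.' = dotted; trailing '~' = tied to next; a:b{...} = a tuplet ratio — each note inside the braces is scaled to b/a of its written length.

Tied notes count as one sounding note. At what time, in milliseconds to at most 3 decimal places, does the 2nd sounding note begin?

note 2 onset = 3b = 2045.455ms

1. 0.0ms @ 0 + 2045.455ms (3)
2. 2045.455ms @ 3 + 2045.455ms (3)
3. 4090.909ms @ 6 + 1753.247ms (18/7)
4. 5844.156ms @ 60/7 + 292.208ms (3/7)
5. 6136.364ms @ 9 + 292.208ms (3/7)
6. 6428.571ms @ 66/7 + 584.416ms (6/7)
7. 7012.987ms @ 72/7 + 584.416ms (6/7)
8. 7597.403ms @ 78/7 + 584.416ms (6/7)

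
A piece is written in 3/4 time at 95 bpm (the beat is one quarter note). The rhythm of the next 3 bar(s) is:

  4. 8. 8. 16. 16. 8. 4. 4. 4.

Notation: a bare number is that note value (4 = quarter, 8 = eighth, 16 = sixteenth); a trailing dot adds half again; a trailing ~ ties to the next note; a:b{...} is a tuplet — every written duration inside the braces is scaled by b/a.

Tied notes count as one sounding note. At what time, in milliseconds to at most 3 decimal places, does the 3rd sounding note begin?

1. 0.0ms @ 0 + 947.368ms (3/2)
2. 947.368ms @ 3/2 + 473.684ms (3/4)
3. 1421.053ms @ 9/4 + 473.684ms (3/4)
4. 1894.737ms @ 3 + 236.842ms (3/8)
5. 2131.579ms @ 27/8 + 236.842ms (3/8)
6. 2368.421ms @ 15/4 + 473.684ms (3/4)
7. 2842.105ms @ 9/2 + 947.368ms (3/2)
8. 3789.474ms @ 6 + 947.368ms (3/2)
9. 4736.842ms @ 15/2 + 947.368ms (3/2)

note 3 onset = 9/4b = 1421.053ms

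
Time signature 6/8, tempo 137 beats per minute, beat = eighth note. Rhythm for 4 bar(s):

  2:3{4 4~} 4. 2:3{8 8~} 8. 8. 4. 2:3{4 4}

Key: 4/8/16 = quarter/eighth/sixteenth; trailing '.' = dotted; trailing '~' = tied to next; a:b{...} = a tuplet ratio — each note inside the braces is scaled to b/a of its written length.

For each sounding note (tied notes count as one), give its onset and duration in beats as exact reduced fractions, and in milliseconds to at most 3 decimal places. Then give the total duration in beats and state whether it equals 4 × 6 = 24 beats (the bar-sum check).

1) 0.0ms=0b +1313.869ms=3b
2) 1313.869ms=3b +2627.737ms=6b
3) 3941.606ms=9b +656.934ms=3/2b
4) 4598.54ms=21/2b +1313.869ms=3b
5) 5912.409ms=27/2b +656.934ms=3/2b
6) 6569.343ms=15b +1313.869ms=3b
7) 7883.212ms=18b +1313.869ms=3b
8) 9197.08ms=21b +1313.869ms=3b
Σ=24b of 24 (137bpm 6/8) — PASS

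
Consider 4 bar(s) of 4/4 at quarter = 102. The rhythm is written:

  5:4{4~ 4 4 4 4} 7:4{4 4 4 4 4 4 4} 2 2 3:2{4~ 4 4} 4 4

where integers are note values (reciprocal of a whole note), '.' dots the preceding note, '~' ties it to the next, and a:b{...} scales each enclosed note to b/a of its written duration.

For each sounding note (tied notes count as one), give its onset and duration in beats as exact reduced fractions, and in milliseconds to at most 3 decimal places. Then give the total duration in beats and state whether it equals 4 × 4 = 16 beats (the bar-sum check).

1) 0.0ms=0b +941.176ms=8/5b
2) 941.176ms=8/5b +470.588ms=4/5b
3) 1411.765ms=12/5b +470.588ms=4/5b
4) 1882.353ms=16/5b +470.588ms=4/5b
5) 2352.941ms=4b +336.134ms=4/7b
6) 2689.076ms=32/7b +336.134ms=4/7b
7) 3025.21ms=36/7b +336.134ms=4/7b
8) 3361.345ms=40/7b +336.134ms=4/7b
9) 3697.479ms=44/7b +336.134ms=4/7b
10) 4033.613ms=48/7b +336.134ms=4/7b
11) 4369.748ms=52/7b +336.134ms=4/7b
12) 4705.882ms=8b +1176.471ms=2b
13) 5882.353ms=10b +1176.471ms=2b
14) 7058.824ms=12b +784.314ms=4/3b
15) 7843.137ms=40/3b +392.157ms=2/3b
16) 8235.294ms=14b +588.235ms=1b
17) 8823.529ms=15b +588.235ms=1b
Σ=16b of 16 (102bpm 4/4) — PASS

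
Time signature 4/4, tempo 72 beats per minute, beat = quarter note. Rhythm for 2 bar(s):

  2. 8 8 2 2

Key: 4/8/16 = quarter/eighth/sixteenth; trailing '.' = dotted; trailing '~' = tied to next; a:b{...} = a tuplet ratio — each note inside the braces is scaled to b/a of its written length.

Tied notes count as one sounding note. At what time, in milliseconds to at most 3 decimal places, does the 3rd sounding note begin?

1. 0.0ms @ 0 + 2500.0ms (3)
2. 2500.0ms @ 3 + 416.667ms (1/2)
3. 2916.667ms @ 7/2 + 416.667ms (1/2)
4. 3333.333ms @ 4 + 1666.667ms (2)
5. 5000.0ms @ 6 + 1666.667ms (2)

note 3 onset = 7/2b = 2916.667ms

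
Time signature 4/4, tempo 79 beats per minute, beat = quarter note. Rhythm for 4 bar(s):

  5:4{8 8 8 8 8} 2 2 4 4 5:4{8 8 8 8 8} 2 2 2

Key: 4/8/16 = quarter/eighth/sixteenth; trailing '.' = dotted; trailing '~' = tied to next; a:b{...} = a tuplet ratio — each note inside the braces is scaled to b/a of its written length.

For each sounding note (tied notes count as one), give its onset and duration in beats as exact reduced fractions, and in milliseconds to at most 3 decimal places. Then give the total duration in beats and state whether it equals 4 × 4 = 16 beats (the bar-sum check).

1) 0.0ms=0b +303.797ms=2/5b
2) 303.797ms=2/5b +303.797ms=2/5b
3) 607.595ms=4/5b +303.797ms=2/5b
4) 911.392ms=6/5b +303.797ms=2/5b
5) 1215.19ms=8/5b +303.797ms=2/5b
6) 1518.987ms=2b +1518.987ms=2b
7) 3037.975ms=4b +1518.987ms=2b
8) 4556.962ms=6b +759.494ms=1b
9) 5316.456ms=7b +759.494ms=1b
10) 6075.949ms=8b +303.797ms=2/5b
11) 6379.747ms=42/5b +303.797ms=2/5b
12) 6683.544ms=44/5b +303.797ms=2/5b
13) 6987.342ms=46/5b +303.797ms=2/5b
14) 7291.139ms=48/5b +303.797ms=2/5b
15) 7594.937ms=10b +1518.987ms=2b
16) 9113.924ms=12b +1518.987ms=2b
17) 10632.911ms=14b +1518.987ms=2b
Σ=16b of 16 (79bpm 4/4) — PASS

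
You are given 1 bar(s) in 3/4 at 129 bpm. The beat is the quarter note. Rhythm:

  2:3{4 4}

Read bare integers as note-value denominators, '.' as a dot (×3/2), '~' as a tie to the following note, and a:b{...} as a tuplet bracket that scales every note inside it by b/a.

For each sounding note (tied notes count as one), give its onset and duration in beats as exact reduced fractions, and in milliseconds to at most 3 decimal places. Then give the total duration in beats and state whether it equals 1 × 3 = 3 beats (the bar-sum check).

1) 0.0ms=0b +697.674ms=3/2b
2) 697.674ms=3/2b +697.674ms=3/2b
Σ=3b of 3 (129bpm 3/4) — PASS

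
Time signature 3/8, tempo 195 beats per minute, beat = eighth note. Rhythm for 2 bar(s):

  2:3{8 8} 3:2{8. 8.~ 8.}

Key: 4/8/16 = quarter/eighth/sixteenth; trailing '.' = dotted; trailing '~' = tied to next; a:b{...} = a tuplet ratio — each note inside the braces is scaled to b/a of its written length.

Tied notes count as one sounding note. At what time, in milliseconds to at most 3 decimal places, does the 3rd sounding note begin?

1. 0.0ms @ 0 + 461.538ms (3/2)
2. 461.538ms @ 3/2 + 461.538ms (3/2)
3. 923.077ms @ 3 + 307.692ms (1)
4. 1230.769ms @ 4 + 615.385ms (2)

note 3 onset = 3b = 923.077ms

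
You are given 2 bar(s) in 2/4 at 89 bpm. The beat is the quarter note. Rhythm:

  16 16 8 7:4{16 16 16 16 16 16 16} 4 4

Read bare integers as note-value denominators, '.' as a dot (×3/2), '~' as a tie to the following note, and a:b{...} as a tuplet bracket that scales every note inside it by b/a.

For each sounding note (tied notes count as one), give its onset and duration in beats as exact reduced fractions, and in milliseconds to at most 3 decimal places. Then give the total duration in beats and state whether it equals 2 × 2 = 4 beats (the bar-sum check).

1) 0.0ms=0b +168.539ms=1/4b
2) 168.539ms=1/4b +168.539ms=1/4b
3) 337.079ms=1/2b +337.079ms=1/2b
4) 674.157ms=1b +96.308ms=1/7b
5) 770.465ms=8/7b +96.308ms=1/7b
6) 866.774ms=9/7b +96.308ms=1/7b
7) 963.082ms=10/7b +96.308ms=1/7b
8) 1059.39ms=11/7b +96.308ms=1/7b
9) 1155.698ms=12/7b +96.308ms=1/7b
10) 1252.006ms=13/7b +96.308ms=1/7b
11) 1348.315ms=2b +674.157ms=1b
12) 2022.472ms=3b +674.157ms=1b
Σ=4b of 4 (89bpm 2/4) — PASS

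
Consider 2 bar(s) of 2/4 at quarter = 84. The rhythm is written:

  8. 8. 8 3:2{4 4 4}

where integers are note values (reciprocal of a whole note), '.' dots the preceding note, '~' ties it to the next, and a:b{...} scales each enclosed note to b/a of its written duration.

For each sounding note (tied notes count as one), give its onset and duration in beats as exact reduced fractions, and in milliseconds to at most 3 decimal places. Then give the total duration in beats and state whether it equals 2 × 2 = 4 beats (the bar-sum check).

1) 0.0ms=0b +535.714ms=3/4b
2) 535.714ms=3/4b +535.714ms=3/4b
3) 1071.429ms=3/2b +357.143ms=1/2b
4) 1428.571ms=2b +476.19ms=2/3b
5) 1904.762ms=8/3b +476.19ms=2/3b
6) 2380.952ms=10/3b +476.19ms=2/3b
Σ=4b of 4 (84bpm 2/4) — PASS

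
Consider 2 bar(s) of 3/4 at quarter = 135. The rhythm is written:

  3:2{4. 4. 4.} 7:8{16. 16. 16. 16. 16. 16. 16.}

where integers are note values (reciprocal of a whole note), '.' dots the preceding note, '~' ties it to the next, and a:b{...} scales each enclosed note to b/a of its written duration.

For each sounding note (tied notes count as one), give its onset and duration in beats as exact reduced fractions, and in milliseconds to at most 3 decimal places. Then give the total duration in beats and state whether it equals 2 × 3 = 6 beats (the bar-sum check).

1) 0.0ms=0b +444.444ms=1b
2) 444.444ms=1b +444.444ms=1b
3) 888.889ms=2b +444.444ms=1b
4) 1333.333ms=3b +190.476ms=3/7b
5) 1523.81ms=24/7b +190.476ms=3/7b
6) 1714.286ms=27/7b +190.476ms=3/7b
7) 1904.762ms=30/7b +190.476ms=3/7b
8) 2095.238ms=33/7b +190.476ms=3/7b
9) 2285.714ms=36/7b +190.476ms=3/7b
10) 2476.19ms=39/7b +190.476ms=3/7b
Σ=6b of 6 (135bpm 3/4) — PASS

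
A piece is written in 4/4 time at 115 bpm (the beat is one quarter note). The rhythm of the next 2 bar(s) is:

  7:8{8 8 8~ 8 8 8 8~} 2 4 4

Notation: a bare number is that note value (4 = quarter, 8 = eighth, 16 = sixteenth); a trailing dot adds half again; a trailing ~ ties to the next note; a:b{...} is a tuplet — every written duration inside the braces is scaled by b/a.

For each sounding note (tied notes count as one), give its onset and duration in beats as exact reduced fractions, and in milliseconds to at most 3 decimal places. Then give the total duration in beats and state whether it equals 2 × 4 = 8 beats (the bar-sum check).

1) 0.0ms=0b +298.137ms=4/7b
2) 298.137ms=4/7b +298.137ms=4/7b
3) 596.273ms=8/7b +596.273ms=8/7b
4) 1192.547ms=16/7b +298.137ms=4/7b
5) 1490.683ms=20/7b +298.137ms=4/7b
6) 1788.82ms=24/7b +1341.615ms=18/7b
7) 3130.435ms=6b +521.739ms=1b
8) 3652.174ms=7b +521.739ms=1b
Σ=8b of 8 (115bpm 4/4) — PASS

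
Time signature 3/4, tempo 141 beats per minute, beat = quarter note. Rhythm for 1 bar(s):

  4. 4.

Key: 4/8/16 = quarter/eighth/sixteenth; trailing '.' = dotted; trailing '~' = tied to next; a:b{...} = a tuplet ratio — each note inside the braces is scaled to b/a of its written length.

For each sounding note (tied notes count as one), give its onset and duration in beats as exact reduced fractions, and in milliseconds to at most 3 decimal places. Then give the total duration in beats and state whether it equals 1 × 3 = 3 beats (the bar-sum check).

1) 0.0ms=0b +638.298ms=3/2b
2) 638.298ms=3/2b +638.298ms=3/2b
Σ=3b of 3 (141bpm 3/4) — PASS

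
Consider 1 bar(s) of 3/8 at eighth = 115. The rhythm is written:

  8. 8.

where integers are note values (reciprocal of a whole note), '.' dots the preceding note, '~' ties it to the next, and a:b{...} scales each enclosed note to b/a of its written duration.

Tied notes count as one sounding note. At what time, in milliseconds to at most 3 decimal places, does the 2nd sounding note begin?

1. 0.0ms @ 0 + 782.609ms (3/2)
2. 782.609ms @ 3/2 + 782.609ms (3/2)

note 2 onset = 3/2b = 782.609ms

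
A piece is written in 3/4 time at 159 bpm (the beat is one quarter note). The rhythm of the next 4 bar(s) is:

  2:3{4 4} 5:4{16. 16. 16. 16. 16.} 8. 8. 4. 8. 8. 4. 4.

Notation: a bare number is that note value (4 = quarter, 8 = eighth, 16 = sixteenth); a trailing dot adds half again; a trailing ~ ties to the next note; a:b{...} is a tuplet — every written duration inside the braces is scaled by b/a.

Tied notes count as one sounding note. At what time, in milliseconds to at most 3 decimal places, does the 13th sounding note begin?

note 13 onset = 9b = 3396.226ms

1. 0.0ms @ 0 + 566.038ms (3/2)
2. 566.038ms @ 3/2 + 566.038ms (3/2)
3. 1132.075ms @ 3 + 113.208ms (3/10)
4. 1245.283ms @ 33/10 + 113.208ms (3/10)
5. 1358.491ms @ 18/5 + 113.208ms (3/10)
6. 1471.698ms @ 39/10 + 113.208ms (3/10)
7. 1584.906ms @ 21/5 + 113.208ms (3/10)
8. 1698.113ms @ 9/2 + 283.019ms (3/4)
9. 1981.132ms @ 21/4 + 283.019ms (3/4)
10. 2264.151ms @ 6 + 566.038ms (3/2)
11. 2830.189ms @ 15/2 + 283.019ms (3/4)
12. 3113.208ms @ 33/4 + 283.019ms (3/4)
13. 3396.226ms @ 9 + 566.038ms (3/2)
14. 3962.264ms @ 21/2 + 566.038ms (3/2)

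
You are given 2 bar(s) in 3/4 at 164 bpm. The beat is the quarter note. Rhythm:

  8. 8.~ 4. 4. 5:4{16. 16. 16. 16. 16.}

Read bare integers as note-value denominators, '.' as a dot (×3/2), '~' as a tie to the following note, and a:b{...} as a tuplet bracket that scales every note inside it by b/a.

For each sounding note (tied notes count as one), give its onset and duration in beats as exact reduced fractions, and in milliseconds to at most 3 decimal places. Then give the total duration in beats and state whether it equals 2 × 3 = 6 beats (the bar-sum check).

1) 0.0ms=0b +274.39ms=3/4b
2) 274.39ms=3/4b +823.171ms=9/4b
3) 1097.561ms=3b +548.78ms=3/2b
4) 1646.341ms=9/2b +109.756ms=3/10b
5) 1756.098ms=24/5b +109.756ms=3/10b
6) 1865.854ms=51/10b +109.756ms=3/10b
7) 1975.61ms=27/5b +109.756ms=3/10b
8) 2085.366ms=57/10b +109.756ms=3/10b
Σ=6b of 6 (164bpm 3/4) — PASS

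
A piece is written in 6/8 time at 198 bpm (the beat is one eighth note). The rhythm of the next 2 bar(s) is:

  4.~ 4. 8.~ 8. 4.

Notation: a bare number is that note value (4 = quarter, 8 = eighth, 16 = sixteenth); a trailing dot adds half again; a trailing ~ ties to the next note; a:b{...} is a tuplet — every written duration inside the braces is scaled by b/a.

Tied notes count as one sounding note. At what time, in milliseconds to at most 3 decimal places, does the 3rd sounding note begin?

note 3 onset = 9b = 2727.273ms

1. 0.0ms @ 0 + 1818.182ms (6)
2. 1818.182ms @ 6 + 909.091ms (3)
3. 2727.273ms @ 9 + 909.091ms (3)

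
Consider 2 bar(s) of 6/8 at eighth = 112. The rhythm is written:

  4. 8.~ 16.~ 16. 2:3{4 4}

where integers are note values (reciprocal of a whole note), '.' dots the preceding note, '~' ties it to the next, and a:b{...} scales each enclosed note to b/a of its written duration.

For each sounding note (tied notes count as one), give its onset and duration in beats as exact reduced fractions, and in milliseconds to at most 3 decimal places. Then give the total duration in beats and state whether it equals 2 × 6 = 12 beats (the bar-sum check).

1) 0.0ms=0b +1607.143ms=3b
2) 1607.143ms=3b +1607.143ms=3b
3) 3214.286ms=6b +1607.143ms=3b
4) 4821.429ms=9b +1607.143ms=3b
Σ=12b of 12 (112bpm 6/8) — PASS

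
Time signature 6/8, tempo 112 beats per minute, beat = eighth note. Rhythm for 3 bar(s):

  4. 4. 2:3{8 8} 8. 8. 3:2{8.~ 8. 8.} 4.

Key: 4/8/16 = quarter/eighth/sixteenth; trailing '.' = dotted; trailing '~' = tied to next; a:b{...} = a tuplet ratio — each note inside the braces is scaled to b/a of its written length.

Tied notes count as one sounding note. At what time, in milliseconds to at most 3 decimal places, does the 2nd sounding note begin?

1. 0.0ms @ 0 + 1607.143ms (3)
2. 1607.143ms @ 3 + 1607.143ms (3)
3. 3214.286ms @ 6 + 803.571ms (3/2)
4. 4017.857ms @ 15/2 + 803.571ms (3/2)
5. 4821.429ms @ 9 + 803.571ms (3/2)
6. 5625.0ms @ 21/2 + 803.571ms (3/2)
7. 6428.571ms @ 12 + 1071.429ms (2)
8. 7500.0ms @ 14 + 535.714ms (1)
9. 8035.714ms @ 15 + 1607.143ms (3)

note 2 onset = 3b = 1607.143ms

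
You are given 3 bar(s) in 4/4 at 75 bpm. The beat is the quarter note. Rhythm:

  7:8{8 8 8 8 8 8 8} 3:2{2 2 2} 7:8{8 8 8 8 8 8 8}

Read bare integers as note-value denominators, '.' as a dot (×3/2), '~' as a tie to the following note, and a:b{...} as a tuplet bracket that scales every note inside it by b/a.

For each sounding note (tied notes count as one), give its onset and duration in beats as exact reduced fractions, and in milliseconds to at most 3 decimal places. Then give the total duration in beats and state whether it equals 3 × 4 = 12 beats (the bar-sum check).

1) 0.0ms=0b +457.143ms=4/7b
2) 457.143ms=4/7b +457.143ms=4/7b
3) 914.286ms=8/7b +457.143ms=4/7b
4) 1371.429ms=12/7b +457.143ms=4/7b
5) 1828.571ms=16/7b +457.143ms=4/7b
6) 2285.714ms=20/7b +457.143ms=4/7b
7) 2742.857ms=24/7b +457.143ms=4/7b
8) 3200.0ms=4b +1066.667ms=4/3b
9) 4266.667ms=16/3b +1066.667ms=4/3b
10) 5333.333ms=20/3b +1066.667ms=4/3b
11) 6400.0ms=8b +457.143ms=4/7b
12) 6857.143ms=60/7b +457.143ms=4/7b
13) 7314.286ms=64/7b +457.143ms=4/7b
14) 7771.429ms=68/7b +457.143ms=4/7b
15) 8228.571ms=72/7b +457.143ms=4/7b
16) 8685.714ms=76/7b +457.143ms=4/7b
17) 9142.857ms=80/7b +457.143ms=4/7b
Σ=12b of 12 (75bpm 4/4) — PASS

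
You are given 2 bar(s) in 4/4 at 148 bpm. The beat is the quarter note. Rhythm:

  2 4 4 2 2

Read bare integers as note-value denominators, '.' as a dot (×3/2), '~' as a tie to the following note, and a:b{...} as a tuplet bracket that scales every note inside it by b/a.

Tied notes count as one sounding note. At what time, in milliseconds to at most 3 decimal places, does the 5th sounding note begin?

1. 0.0ms @ 0 + 810.811ms (2)
2. 810.811ms @ 2 + 405.405ms (1)
3. 1216.216ms @ 3 + 405.405ms (1)
4. 1621.622ms @ 4 + 810.811ms (2)
5. 2432.432ms @ 6 + 810.811ms (2)

note 5 onset = 6b = 2432.432ms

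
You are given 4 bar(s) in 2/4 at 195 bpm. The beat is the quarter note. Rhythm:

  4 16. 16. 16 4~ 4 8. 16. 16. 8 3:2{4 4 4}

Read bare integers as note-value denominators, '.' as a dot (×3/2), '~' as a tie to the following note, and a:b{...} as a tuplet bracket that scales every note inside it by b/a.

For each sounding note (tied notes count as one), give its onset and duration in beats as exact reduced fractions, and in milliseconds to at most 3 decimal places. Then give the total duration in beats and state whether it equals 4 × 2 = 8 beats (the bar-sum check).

1) 0.0ms=0b +307.692ms=1b
2) 307.692ms=1b +115.385ms=3/8b
3) 423.077ms=11/8b +115.385ms=3/8b
4) 538.462ms=7/4b +76.923ms=1/4b
5) 615.385ms=2b +615.385ms=2b
6) 1230.769ms=4b +230.769ms=3/4b
7) 1461.538ms=19/4b +115.385ms=3/8b
8) 1576.923ms=41/8b +115.385ms=3/8b
9) 1692.308ms=11/2b +153.846ms=1/2b
10) 1846.154ms=6b +205.128ms=2/3b
11) 2051.282ms=20/3b +205.128ms=2/3b
12) 2256.41ms=22/3b +205.128ms=2/3b
Σ=8b of 8 (195bpm 2/4) — PASS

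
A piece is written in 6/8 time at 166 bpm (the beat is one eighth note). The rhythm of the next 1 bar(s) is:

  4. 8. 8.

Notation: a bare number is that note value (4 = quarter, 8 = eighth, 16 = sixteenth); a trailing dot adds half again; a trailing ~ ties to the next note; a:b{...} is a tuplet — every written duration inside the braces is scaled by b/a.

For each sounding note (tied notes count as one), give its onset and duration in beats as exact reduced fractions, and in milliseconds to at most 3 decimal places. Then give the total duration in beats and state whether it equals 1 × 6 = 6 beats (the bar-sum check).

1) 0.0ms=0b +1084.337ms=3b
2) 1084.337ms=3b +542.169ms=3/2b
3) 1626.506ms=9/2b +542.169ms=3/2b
Σ=6b of 6 (166bpm 6/8) — PASS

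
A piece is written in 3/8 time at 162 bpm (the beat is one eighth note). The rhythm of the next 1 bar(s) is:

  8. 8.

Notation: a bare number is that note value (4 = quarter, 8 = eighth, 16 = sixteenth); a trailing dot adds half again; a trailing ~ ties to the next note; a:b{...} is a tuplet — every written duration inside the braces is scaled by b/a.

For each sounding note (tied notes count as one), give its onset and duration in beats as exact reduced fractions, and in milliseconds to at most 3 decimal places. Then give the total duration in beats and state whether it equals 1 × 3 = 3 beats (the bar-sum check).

1) 0.0ms=0b +555.556ms=3/2b
2) 555.556ms=3/2b +555.556ms=3/2b
Σ=3b of 3 (162bpm 3/8) — PASS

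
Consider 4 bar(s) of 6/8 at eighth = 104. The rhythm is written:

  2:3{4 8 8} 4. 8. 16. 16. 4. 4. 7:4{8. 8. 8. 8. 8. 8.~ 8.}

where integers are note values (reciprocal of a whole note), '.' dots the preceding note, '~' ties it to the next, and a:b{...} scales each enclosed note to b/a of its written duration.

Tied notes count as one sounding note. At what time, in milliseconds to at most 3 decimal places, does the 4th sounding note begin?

1. 0.0ms @ 0 + 1730.769ms (3)
2. 1730.769ms @ 3 + 865.385ms (3/2)
3. 2596.154ms @ 9/2 + 865.385ms (3/2)
4. 3461.538ms @ 6 + 1730.769ms (3)
5. 5192.308ms @ 9 + 865.385ms (3/2)
6. 6057.692ms @ 21/2 + 432.692ms (3/4)
7. 6490.385ms @ 45/4 + 432.692ms (3/4)
8. 6923.077ms @ 12 + 1730.769ms (3)
9. 8653.846ms @ 15 + 1730.769ms (3)
10. 10384.615ms @ 18 + 494.505ms (6/7)
11. 10879.121ms @ 132/7 + 494.505ms (6/7)
12. 11373.626ms @ 138/7 + 494.505ms (6/7)
13. 11868.132ms @ 144/7 + 494.505ms (6/7)
14. 12362.637ms @ 150/7 + 494.505ms (6/7)
15. 12857.143ms @ 156/7 + 989.011ms (12/7)

note 4 onset = 6b = 3461.538ms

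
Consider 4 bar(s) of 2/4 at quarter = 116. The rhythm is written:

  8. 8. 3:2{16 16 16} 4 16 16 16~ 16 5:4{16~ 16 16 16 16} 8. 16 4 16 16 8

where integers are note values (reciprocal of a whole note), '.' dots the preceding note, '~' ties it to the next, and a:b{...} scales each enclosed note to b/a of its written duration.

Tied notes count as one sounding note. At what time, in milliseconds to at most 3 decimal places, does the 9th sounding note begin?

1. 0.0ms @ 0 + 387.931ms (3/4)
2. 387.931ms @ 3/4 + 387.931ms (3/4)
3. 775.862ms @ 3/2 + 86.207ms (1/6)
4. 862.069ms @ 5/3 + 86.207ms (1/6)
5. 948.276ms @ 11/6 + 86.207ms (1/6)
6. 1034.483ms @ 2 + 517.241ms (1)
7. 1551.724ms @ 3 + 129.31ms (1/4)
8. 1681.034ms @ 13/4 + 129.31ms (1/4)
9. 1810.345ms @ 7/2 + 258.621ms (1/2)
10. 2068.966ms @ 4 + 206.897ms (2/5)
11. 2275.862ms @ 22/5 + 103.448ms (1/5)
12. 2379.31ms @ 23/5 + 103.448ms (1/5)
13. 2482.759ms @ 24/5 + 103.448ms (1/5)
14. 2586.207ms @ 5 + 387.931ms (3/4)
15. 2974.138ms @ 23/4 + 129.31ms (1/4)
16. 3103.448ms @ 6 + 517.241ms (1)
17. 3620.69ms @ 7 + 129.31ms (1/4)
18. 3750.0ms @ 29/4 + 129.31ms (1/4)
19. 3879.31ms @ 15/2 + 258.621ms (1/2)

note 9 onset = 7/2b = 1810.345ms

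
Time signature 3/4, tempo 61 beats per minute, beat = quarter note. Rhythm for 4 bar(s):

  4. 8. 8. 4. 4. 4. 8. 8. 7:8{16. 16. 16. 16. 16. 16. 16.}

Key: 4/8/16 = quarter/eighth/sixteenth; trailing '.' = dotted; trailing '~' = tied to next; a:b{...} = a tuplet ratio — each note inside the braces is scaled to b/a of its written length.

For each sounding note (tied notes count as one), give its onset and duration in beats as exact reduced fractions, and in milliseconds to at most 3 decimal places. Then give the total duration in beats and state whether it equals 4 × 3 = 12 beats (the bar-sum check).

1) 0.0ms=0b +1475.41ms=3/2b
2) 1475.41ms=3/2b +737.705ms=3/4b
3) 2213.115ms=9/4b +737.705ms=3/4b
4) 2950.82ms=3b +1475.41ms=3/2b
5) 4426.23ms=9/2b +1475.41ms=3/2b
6) 5901.639ms=6b +1475.41ms=3/2b
7) 7377.049ms=15/2b +737.705ms=3/4b
8) 8114.754ms=33/4b +737.705ms=3/4b
9) 8852.459ms=9b +421.546ms=3/7b
10) 9274.005ms=66/7b +421.546ms=3/7b
11) 9695.55ms=69/7b +421.546ms=3/7b
12) 10117.096ms=72/7b +421.546ms=3/7b
13) 10538.642ms=75/7b +421.546ms=3/7b
14) 10960.187ms=78/7b +421.546ms=3/7b
15) 11381.733ms=81/7b +421.546ms=3/7b
Σ=12b of 12 (61bpm 3/4) — PASS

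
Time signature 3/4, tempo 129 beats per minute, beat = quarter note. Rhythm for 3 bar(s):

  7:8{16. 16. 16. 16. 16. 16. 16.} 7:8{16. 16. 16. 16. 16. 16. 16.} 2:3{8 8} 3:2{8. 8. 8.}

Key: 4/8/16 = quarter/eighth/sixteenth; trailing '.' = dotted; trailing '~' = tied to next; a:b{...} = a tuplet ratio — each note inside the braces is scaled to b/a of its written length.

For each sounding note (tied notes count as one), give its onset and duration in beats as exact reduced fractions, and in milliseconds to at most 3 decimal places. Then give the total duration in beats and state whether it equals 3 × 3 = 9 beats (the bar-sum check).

1) 0.0ms=0b +199.336ms=3/7b
2) 199.336ms=3/7b +199.336ms=3/7b
3) 398.671ms=6/7b +199.336ms=3/7b
4) 598.007ms=9/7b +199.336ms=3/7b
5) 797.342ms=12/7b +199.336ms=3/7b
6) 996.678ms=15/7b +199.336ms=3/7b
7) 1196.013ms=18/7b +199.336ms=3/7b
8) 1395.349ms=3b +199.336ms=3/7b
9) 1594.684ms=24/7b +199.336ms=3/7b
10) 1794.02ms=27/7b +199.336ms=3/7b
11) 1993.355ms=30/7b +199.336ms=3/7b
12) 2192.691ms=33/7b +199.336ms=3/7b
13) 2392.027ms=36/7b +199.336ms=3/7b
14) 2591.362ms=39/7b +199.336ms=3/7b
15) 2790.698ms=6b +348.837ms=3/4b
16) 3139.535ms=27/4b +348.837ms=3/4b
17) 3488.372ms=15/2b +232.558ms=1/2b
18) 3720.93ms=8b +232.558ms=1/2b
19) 3953.488ms=17/2b +232.558ms=1/2b
Σ=9b of 9 (129bpm 3/4) — PASS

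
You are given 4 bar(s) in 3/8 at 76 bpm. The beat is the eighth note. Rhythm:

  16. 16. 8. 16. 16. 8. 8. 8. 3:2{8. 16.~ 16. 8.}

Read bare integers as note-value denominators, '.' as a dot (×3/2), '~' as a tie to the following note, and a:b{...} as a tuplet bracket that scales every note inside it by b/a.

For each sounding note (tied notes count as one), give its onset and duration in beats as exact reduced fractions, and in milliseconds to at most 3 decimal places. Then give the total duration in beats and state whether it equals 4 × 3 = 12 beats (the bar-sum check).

1) 0.0ms=0b +592.105ms=3/4b
2) 592.105ms=3/4b +592.105ms=3/4b
3) 1184.211ms=3/2b +1184.211ms=3/2b
4) 2368.421ms=3b +592.105ms=3/4b
5) 2960.526ms=15/4b +592.105ms=3/4b
6) 3552.632ms=9/2b +1184.211ms=3/2b
7) 4736.842ms=6b +1184.211ms=3/2b
8) 5921.053ms=15/2b +1184.211ms=3/2b
9) 7105.263ms=9b +789.474ms=1b
10) 7894.737ms=10b +789.474ms=1b
11) 8684.211ms=11b +789.474ms=1b
Σ=12b of 12 (76bpm 3/8) — PASS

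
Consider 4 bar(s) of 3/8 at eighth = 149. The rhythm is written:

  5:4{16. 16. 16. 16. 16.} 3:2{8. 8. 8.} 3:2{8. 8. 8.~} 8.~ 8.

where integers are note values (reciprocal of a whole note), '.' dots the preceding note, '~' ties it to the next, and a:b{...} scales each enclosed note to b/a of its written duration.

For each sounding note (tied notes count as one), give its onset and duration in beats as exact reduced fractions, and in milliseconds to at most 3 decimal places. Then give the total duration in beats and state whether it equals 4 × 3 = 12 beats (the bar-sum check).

1) 0.0ms=0b +241.611ms=3/5b
2) 241.611ms=3/5b +241.611ms=3/5b
3) 483.221ms=6/5b +241.611ms=3/5b
4) 724.832ms=9/5b +241.611ms=3/5b
5) 966.443ms=12/5b +241.611ms=3/5b
6) 1208.054ms=3b +402.685ms=1b
7) 1610.738ms=4b +402.685ms=1b
8) 2013.423ms=5b +402.685ms=1b
9) 2416.107ms=6b +402.685ms=1b
10) 2818.792ms=7b +402.685ms=1b
11) 3221.477ms=8b +1610.738ms=4b
Σ=12b of 12 (149bpm 3/8) — PASS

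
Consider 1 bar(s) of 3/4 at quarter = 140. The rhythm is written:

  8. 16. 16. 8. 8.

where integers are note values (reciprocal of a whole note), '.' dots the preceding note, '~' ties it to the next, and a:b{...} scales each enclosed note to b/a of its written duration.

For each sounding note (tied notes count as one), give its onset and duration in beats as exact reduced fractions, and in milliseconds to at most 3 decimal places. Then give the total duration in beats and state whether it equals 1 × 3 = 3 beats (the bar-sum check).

1) 0.0ms=0b +321.429ms=3/4b
2) 321.429ms=3/4b +160.714ms=3/8b
3) 482.143ms=9/8b +160.714ms=3/8b
4) 642.857ms=3/2b +321.429ms=3/4b
5) 964.286ms=9/4b +321.429ms=3/4b
Σ=3b of 3 (140bpm 3/4) — PASS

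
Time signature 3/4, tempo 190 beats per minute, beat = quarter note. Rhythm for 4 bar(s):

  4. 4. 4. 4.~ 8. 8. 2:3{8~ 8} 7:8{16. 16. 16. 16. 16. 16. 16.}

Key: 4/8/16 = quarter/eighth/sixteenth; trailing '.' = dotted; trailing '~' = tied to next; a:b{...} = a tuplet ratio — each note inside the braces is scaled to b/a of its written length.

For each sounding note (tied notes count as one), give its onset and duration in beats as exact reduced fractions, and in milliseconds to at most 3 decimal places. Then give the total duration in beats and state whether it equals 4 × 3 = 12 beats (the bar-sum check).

1) 0.0ms=0b +473.684ms=3/2b
2) 473.684ms=3/2b +473.684ms=3/2b
3) 947.368ms=3b +473.684ms=3/2b
4) 1421.053ms=9/2b +710.526ms=9/4b
5) 2131.579ms=27/4b +236.842ms=3/4b
6) 2368.421ms=15/2b +473.684ms=3/2b
7) 2842.105ms=9b +135.338ms=3/7b
8) 2977.444ms=66/7b +135.338ms=3/7b
9) 3112.782ms=69/7b +135.338ms=3/7b
10) 3248.12ms=72/7b +135.338ms=3/7b
11) 3383.459ms=75/7b +135.338ms=3/7b
12) 3518.797ms=78/7b +135.338ms=3/7b
13) 3654.135ms=81/7b +135.338ms=3/7b
Σ=12b of 12 (190bpm 3/4) — PASS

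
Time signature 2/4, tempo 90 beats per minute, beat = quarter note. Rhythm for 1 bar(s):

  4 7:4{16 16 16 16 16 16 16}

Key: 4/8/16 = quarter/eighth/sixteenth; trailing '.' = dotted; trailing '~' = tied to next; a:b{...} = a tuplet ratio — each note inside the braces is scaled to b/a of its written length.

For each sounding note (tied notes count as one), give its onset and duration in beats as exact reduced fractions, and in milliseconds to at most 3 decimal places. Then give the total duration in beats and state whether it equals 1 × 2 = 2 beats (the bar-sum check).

1) 0.0ms=0b +666.667ms=1b
2) 666.667ms=1b +95.238ms=1/7b
3) 761.905ms=8/7b +95.238ms=1/7b
4) 857.143ms=9/7b +95.238ms=1/7b
5) 952.381ms=10/7b +95.238ms=1/7b
6) 1047.619ms=11/7b +95.238ms=1/7b
7) 1142.857ms=12/7b +95.238ms=1/7b
8) 1238.095ms=13/7b +95.238ms=1/7b
Σ=2b of 2 (90bpm 2/4) — PASS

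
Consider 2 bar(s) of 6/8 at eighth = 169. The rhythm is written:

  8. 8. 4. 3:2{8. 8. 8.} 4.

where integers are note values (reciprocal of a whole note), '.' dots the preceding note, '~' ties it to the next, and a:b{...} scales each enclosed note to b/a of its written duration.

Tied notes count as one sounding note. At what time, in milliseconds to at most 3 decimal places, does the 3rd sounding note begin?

note 3 onset = 3b = 1065.089ms

1. 0.0ms @ 0 + 532.544ms (3/2)
2. 532.544ms @ 3/2 + 532.544ms (3/2)
3. 1065.089ms @ 3 + 1065.089ms (3)
4. 2130.178ms @ 6 + 355.03ms (1)
5. 2485.207ms @ 7 + 355.03ms (1)
6. 2840.237ms @ 8 + 355.03ms (1)
7. 3195.266ms @ 9 + 1065.089ms (3)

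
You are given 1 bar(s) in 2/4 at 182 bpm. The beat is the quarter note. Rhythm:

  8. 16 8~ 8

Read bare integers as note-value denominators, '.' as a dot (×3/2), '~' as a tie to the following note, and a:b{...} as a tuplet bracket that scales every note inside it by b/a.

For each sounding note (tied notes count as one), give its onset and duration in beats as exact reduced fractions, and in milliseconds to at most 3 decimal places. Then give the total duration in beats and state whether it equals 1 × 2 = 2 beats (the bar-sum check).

1) 0.0ms=0b +247.253ms=3/4b
2) 247.253ms=3/4b +82.418ms=1/4b
3) 329.67ms=1b +329.67ms=1b
Σ=2b of 2 (182bpm 2/4) — PASS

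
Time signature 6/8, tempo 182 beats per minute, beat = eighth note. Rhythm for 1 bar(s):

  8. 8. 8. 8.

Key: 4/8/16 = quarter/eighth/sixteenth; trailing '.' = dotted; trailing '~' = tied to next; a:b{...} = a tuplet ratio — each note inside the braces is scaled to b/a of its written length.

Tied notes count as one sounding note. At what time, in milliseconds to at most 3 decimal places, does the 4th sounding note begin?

note 4 onset = 9/2b = 1483.516ms

1. 0.0ms @ 0 + 494.505ms (3/2)
2. 494.505ms @ 3/2 + 494.505ms (3/2)
3. 989.011ms @ 3 + 494.505ms (3/2)
4. 1483.516ms @ 9/2 + 494.505ms (3/2)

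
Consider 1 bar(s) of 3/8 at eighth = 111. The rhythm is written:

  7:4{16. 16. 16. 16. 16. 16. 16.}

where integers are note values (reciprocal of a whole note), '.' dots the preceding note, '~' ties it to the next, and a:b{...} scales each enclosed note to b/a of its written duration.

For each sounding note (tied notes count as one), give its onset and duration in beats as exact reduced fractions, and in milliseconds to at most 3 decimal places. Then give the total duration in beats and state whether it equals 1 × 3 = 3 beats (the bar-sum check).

1) 0.0ms=0b +231.66ms=3/7b
2) 231.66ms=3/7b +231.66ms=3/7b
3) 463.32ms=6/7b +231.66ms=3/7b
4) 694.981ms=9/7b +231.66ms=3/7b
5) 926.641ms=12/7b +231.66ms=3/7b
6) 1158.301ms=15/7b +231.66ms=3/7b
7) 1389.961ms=18/7b +231.66ms=3/7b
Σ=3b of 3 (111bpm 3/8) — PASS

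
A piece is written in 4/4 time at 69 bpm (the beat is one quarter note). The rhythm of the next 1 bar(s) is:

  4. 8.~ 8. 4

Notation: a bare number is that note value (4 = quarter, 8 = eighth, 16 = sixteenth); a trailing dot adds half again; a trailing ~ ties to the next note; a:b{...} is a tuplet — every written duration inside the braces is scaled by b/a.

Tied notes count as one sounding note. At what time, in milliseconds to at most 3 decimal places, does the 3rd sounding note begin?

1. 0.0ms @ 0 + 1304.348ms (3/2)
2. 1304.348ms @ 3/2 + 1304.348ms (3/2)
3. 2608.696ms @ 3 + 869.565ms (1)

note 3 onset = 3b = 2608.696ms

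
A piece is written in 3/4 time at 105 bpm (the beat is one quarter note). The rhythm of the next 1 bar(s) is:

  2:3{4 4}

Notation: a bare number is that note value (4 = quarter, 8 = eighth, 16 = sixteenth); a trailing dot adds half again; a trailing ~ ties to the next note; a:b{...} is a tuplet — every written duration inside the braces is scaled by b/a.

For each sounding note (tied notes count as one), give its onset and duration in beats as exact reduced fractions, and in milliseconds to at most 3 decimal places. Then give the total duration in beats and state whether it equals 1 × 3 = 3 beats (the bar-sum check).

1) 0.0ms=0b +857.143ms=3/2b
2) 857.143ms=3/2b +857.143ms=3/2b
Σ=3b of 3 (105bpm 3/4) — PASS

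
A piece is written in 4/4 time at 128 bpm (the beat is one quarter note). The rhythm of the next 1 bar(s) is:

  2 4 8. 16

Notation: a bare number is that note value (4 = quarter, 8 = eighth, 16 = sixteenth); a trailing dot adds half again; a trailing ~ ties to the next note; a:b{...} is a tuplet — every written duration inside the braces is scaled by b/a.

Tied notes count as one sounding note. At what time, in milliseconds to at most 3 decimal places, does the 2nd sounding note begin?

1. 0.0ms @ 0 + 937.5ms (2)
2. 937.5ms @ 2 + 468.75ms (1)
3. 1406.25ms @ 3 + 351.562ms (3/4)
4. 1757.812ms @ 15/4 + 117.188ms (1/4)

note 2 onset = 2b = 937.5ms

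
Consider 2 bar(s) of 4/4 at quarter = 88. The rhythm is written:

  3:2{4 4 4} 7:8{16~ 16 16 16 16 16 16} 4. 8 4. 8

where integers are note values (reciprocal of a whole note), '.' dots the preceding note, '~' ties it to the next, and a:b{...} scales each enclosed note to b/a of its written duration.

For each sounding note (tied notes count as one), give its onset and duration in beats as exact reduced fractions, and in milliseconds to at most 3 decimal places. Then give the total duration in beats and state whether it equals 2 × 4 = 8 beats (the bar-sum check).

1) 0.0ms=0b +454.545ms=2/3b
2) 454.545ms=2/3b +454.545ms=2/3b
3) 909.091ms=4/3b +454.545ms=2/3b
4) 1363.636ms=2b +389.61ms=4/7b
5) 1753.247ms=18/7b +194.805ms=2/7b
6) 1948.052ms=20/7b +194.805ms=2/7b
7) 2142.857ms=22/7b +194.805ms=2/7b
8) 2337.662ms=24/7b +194.805ms=2/7b
9) 2532.468ms=26/7b +194.805ms=2/7b
10) 2727.273ms=4b +1022.727ms=3/2b
11) 3750.0ms=11/2b +340.909ms=1/2b
12) 4090.909ms=6b +1022.727ms=3/2b
13) 5113.636ms=15/2b +340.909ms=1/2b
Σ=8b of 8 (88bpm 4/4) — PASS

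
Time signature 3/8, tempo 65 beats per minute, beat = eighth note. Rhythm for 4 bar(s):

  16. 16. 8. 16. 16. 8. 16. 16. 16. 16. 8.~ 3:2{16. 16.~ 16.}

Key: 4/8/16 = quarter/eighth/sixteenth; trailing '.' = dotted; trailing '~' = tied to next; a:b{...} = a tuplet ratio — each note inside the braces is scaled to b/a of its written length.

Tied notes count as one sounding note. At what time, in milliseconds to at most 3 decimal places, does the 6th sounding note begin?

1. 0.0ms @ 0 + 692.308ms (3/4)
2. 692.308ms @ 3/4 + 692.308ms (3/4)
3. 1384.615ms @ 3/2 + 1384.615ms (3/2)
4. 2769.231ms @ 3 + 692.308ms (3/4)
5. 3461.538ms @ 15/4 + 692.308ms (3/4)
6. 4153.846ms @ 9/2 + 1384.615ms (3/2)
7. 5538.462ms @ 6 + 692.308ms (3/4)
8. 6230.769ms @ 27/4 + 692.308ms (3/4)
9. 6923.077ms @ 15/2 + 692.308ms (3/4)
10. 7615.385ms @ 33/4 + 692.308ms (3/4)
11. 8307.692ms @ 9 + 1846.154ms (2)
12. 10153.846ms @ 11 + 923.077ms (1)

note 6 onset = 9/2b = 4153.846ms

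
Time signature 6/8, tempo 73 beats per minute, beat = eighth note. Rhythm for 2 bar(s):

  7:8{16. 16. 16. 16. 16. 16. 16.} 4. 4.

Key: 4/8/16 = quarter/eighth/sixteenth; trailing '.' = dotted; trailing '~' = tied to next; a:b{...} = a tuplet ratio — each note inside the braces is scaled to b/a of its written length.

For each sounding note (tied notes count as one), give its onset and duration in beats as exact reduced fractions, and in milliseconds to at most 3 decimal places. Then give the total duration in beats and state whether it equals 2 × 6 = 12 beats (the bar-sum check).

1) 0.0ms=0b +704.501ms=6/7b
2) 704.501ms=6/7b +704.501ms=6/7b
3) 1409.002ms=12/7b +704.501ms=6/7b
4) 2113.503ms=18/7b +704.501ms=6/7b
5) 2818.004ms=24/7b +704.501ms=6/7b
6) 3522.505ms=30/7b +704.501ms=6/7b
7) 4227.006ms=36/7b +704.501ms=6/7b
8) 4931.507ms=6b +2465.753ms=3b
9) 7397.26ms=9b +2465.753ms=3b
Σ=12b of 12 (73bpm 6/8) — PASS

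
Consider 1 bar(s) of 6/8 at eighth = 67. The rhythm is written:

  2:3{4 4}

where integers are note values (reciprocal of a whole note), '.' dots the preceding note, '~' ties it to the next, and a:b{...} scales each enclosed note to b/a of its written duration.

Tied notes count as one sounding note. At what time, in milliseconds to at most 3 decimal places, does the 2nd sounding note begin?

note 2 onset = 3b = 2686.567ms

1. 0.0ms @ 0 + 2686.567ms (3)
2. 2686.567ms @ 3 + 2686.567ms (3)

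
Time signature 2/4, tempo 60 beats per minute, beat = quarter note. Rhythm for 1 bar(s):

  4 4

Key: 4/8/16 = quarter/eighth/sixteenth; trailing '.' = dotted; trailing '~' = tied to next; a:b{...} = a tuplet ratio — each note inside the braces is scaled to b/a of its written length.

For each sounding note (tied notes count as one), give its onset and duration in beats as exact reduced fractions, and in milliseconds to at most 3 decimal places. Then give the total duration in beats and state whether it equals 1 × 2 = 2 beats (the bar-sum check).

1) 0.0ms=0b +1000.0ms=1b
2) 1000.0ms=1b +1000.0ms=1b
Σ=2b of 2 (60bpm 2/4) — PASS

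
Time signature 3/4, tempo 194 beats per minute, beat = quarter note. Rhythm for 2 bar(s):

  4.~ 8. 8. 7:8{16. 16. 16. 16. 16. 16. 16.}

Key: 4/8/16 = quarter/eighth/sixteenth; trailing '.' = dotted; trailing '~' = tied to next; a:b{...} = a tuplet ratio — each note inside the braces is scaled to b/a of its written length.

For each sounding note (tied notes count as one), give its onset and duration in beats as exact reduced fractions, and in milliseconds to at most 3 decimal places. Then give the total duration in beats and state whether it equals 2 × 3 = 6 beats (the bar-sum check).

1) 0.0ms=0b +695.876ms=9/4b
2) 695.876ms=9/4b +231.959ms=3/4b
3) 927.835ms=3b +132.548ms=3/7b
4) 1060.383ms=24/7b +132.548ms=3/7b
5) 1192.931ms=27/7b +132.548ms=3/7b
6) 1325.479ms=30/7b +132.548ms=3/7b
7) 1458.027ms=33/7b +132.548ms=3/7b
8) 1590.574ms=36/7b +132.548ms=3/7b
9) 1723.122ms=39/7b +132.548ms=3/7b
Σ=6b of 6 (194bpm 3/4) — PASS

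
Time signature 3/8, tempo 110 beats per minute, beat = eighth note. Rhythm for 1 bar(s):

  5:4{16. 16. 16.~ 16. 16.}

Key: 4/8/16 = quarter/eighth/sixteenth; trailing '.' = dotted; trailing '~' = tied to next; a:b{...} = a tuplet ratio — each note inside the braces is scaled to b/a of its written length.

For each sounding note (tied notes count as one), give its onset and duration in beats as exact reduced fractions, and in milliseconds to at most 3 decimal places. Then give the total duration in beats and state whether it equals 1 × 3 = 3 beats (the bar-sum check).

1) 0.0ms=0b +327.273ms=3/5b
2) 327.273ms=3/5b +327.273ms=3/5b
3) 654.545ms=6/5b +654.545ms=6/5b
4) 1309.091ms=12/5b +327.273ms=3/5b
Σ=3b of 3 (110bpm 3/8) — PASS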